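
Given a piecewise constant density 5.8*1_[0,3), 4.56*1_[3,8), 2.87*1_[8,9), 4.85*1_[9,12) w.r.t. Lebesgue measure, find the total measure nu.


Integrate each piece of the Radon-Nikodym derivative:
Step 1: integral_0^3 5.8 dx = 5.8*(3-0) = 5.8*3 = 17.4
Step 2: integral_3^8 4.56 dx = 4.56*(8-3) = 4.56*5 = 22.8
Step 3: integral_8^9 2.87 dx = 2.87*(9-8) = 2.87*1 = 2.87
Step 4: integral_9^12 4.85 dx = 4.85*(12-9) = 4.85*3 = 14.55
Total: 17.4 + 22.8 + 2.87 + 14.55 = 57.62


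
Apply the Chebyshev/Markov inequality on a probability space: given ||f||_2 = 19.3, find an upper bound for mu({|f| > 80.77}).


Chebyshev/Markov inequality: mu(|f| > eps) <= (||f||_p / eps)^p
Step 1: ||f||_2 / eps = 19.3 / 80.77 = 0.23895
Step 2: Raise to power p = 2:
  (0.23895)^2 = 0.057097
Step 3: Therefore mu(|f| > 80.77) <= 0.057097


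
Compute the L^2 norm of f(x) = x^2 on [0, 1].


Step 1: ||f||_2 = (integral_0^1 |x^2|^2 dx)^(1/2)
     = (integral_0^1 x^4 dx)^(1/2)
Step 2: integral_0^1 x^4 dx = [x^5/(5)] from 0 to 1 = 1^5/5
     = 1/5 = 0.2
Step 3: ||f||_2 = (0.2)^(1/2) = 0.447214


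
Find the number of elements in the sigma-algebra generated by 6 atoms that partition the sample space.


Each element of the sigma-algebra is a union of some subset of the 6 atoms.
The number of such subsets is 2^6 = 64.


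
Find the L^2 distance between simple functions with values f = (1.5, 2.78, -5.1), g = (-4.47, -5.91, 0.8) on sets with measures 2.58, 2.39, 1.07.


Step 1: Compute differences f_i - g_i:
  1.5 - -4.47 = 5.97
  2.78 - -5.91 = 8.69
  -5.1 - 0.8 = -5.9
Step 2: Compute |diff|^2 * measure for each set:
  |5.97|^2 * 2.58 = 35.6409 * 2.58 = 91.953522
  |8.69|^2 * 2.39 = 75.5161 * 2.39 = 180.483479
  |-5.9|^2 * 1.07 = 34.81 * 1.07 = 37.2467
Step 3: Sum = 309.683701
Step 4: ||f-g||_2 = (309.683701)^(1/2) = 17.597832


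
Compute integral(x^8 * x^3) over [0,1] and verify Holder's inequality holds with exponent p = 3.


Step 1: Exact integral of f*g = integral(x^11, 0, 1) = 1/12
     = 0.083333
Step 2: Holder bound with p=3, q=1.5:
  ||f||_p = (integral x^24 dx)^(1/3) = (1/25)^(1/3) = 0.341995
  ||g||_q = (integral x^4.5 dx)^(1/1.5) = (1/5.5)^(1/1.5) = 0.320941
Step 3: Holder bound = ||f||_p * ||g||_q = 0.341995 * 0.320941 = 0.10976
Verification: 0.083333 <= 0.10976 (Holder holds)


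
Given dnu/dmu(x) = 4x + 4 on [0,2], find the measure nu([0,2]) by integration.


nu(A) = integral_A (dnu/dmu) dmu = integral_0^2 (4x + 4) dx
Step 1: Antiderivative F(x) = (4/2)x^2 + 4x
Step 2: F(2) = (4/2)*2^2 + 4*2 = 8 + 8 = 16
Step 3: F(0) = (4/2)*0^2 + 4*0 = 0.0 + 0 = 0.0
Step 4: nu([0,2]) = F(2) - F(0) = 16 - 0.0 = 16


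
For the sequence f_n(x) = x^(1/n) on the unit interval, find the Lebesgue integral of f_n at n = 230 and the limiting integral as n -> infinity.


At n = 230: f_230(x) = x^(1/230).
Step 1: integral(x^(1/230), 0, 1) = [x^(1/230+1) / (1/230+1)] from 0 to 1
     = 1 / (1/230 + 1) = 1 / ((230+1)/230) = 230/(230+1)
     = 230/231 = 0.995671
Step 2: As n -> infinity, f_n(x) = x^(1/n) -> 1 for x in (0,1], and f_n is increasing in n.
By MCT, lim_n integral(f_n) = integral(lim_n f_n) = integral(1, 0, 1) = 1.
Step 3: Verify convergence: 230/231 = 0.995671 -> 1


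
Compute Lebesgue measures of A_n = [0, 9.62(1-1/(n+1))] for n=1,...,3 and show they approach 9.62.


By continuity of measure from below: if A_n increases to A, then m(A_n) -> m(A).
Here A = [0, 9.62], so m(A) = 9.62
Step 1: a_1 = 9.62*(1 - 1/2) = 4.81, m(A_1) = 4.81
Step 2: a_2 = 9.62*(1 - 1/3) = 6.4133, m(A_2) = 6.4133
Step 3: a_3 = 9.62*(1 - 1/4) = 7.215, m(A_3) = 7.215
Limit: m(A_n) -> m([0,9.62]) = 9.62


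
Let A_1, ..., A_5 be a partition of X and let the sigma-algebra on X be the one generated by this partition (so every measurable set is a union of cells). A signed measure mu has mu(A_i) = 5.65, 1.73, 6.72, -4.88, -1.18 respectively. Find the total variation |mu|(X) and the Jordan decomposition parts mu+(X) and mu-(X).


Step 1: Every measurable set is a union of atoms (the cells / points), so a Hahn decomposition is
  obtained by grouping atoms by sign: P = union of atoms with mu > 0, N = union of the remaining atoms.
  Atoms in P (indices): 1, 2, 3;  atoms in N (indices): 4, 5
  Positive values: 5.65, 1.73, 6.72
  Negative values: -4.88, -1.18
Step 2: mu+(X) = mu(P) = sum of positive atom values = 14.1
Step 3: mu-(X) = -mu(N) = sum of |negative atom values| = 6.06
Step 4: |mu|(X) = mu+(X) + mu-(X) = 14.1 + 6.06 = 20.16


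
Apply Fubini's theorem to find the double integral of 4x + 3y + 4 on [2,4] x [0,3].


By Fubini, integrate in x first, then y.
Step 1: Fix y, integrate over x in [2,4]:
  integral(4x + 3y + 4, x=2..4)
  = 4*(4^2 - 2^2)/2 + (3y + 4)*(4 - 2)
  = 24 + (3y + 4)*2
  = 24 + 6y + 8
  = 32 + 6y
Step 2: Integrate over y in [0,3]:
  integral(32 + 6y, y=0..3)
  = 32*3 + 6*(3^2 - 0^2)/2
  = 96 + 27
  = 123


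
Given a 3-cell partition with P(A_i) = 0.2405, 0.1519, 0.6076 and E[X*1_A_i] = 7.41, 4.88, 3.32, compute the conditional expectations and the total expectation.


For each cell A_i: E[X|A_i] = E[X*1_A_i] / P(A_i)
Step 1: E[X|A_1] = 7.41 / 0.2405 = 30.810811
Step 2: E[X|A_2] = 4.88 / 0.1519 = 32.126399
Step 3: E[X|A_3] = 3.32 / 0.6076 = 5.464121
Verification: E[X] = sum E[X*1_A_i] = 7.41 + 4.88 + 3.32 = 15.61


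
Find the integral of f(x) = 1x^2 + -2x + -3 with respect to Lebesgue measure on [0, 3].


The Lebesgue integral of a Riemann-integrable function agrees with the Riemann integral.
Antiderivative F(x) = (1/3)x^3 + (-2/2)x^2 + -3x
F(3) = (1/3)*3^3 + (-2/2)*3^2 + -3*3
     = (1/3)*27 + (-2/2)*9 + -3*3
     = 9 + -9 + -9
     = -9
F(0) = 0.0
Integral = F(3) - F(0) = -9 - 0.0 = -9


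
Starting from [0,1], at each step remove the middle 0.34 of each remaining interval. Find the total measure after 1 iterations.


Step 1: At each step, fraction remaining = 1 - 0.34 = 0.66
Step 2: After 1 steps, measure = (0.66)^1
Step 3: Computing the power step by step:
  After step 1: 0.66
Result = 0.66


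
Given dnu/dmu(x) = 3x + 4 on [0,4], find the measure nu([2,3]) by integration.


nu(A) = integral_A (dnu/dmu) dmu = integral_2^3 (3x + 4) dx
Step 1: Antiderivative F(x) = (3/2)x^2 + 4x
Step 2: F(3) = (3/2)*3^2 + 4*3 = 13.5 + 12 = 25.5
Step 3: F(2) = (3/2)*2^2 + 4*2 = 6 + 8 = 14
Step 4: nu([2,3]) = F(3) - F(2) = 25.5 - 14 = 11.5


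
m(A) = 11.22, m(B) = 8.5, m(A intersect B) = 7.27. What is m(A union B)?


By inclusion-exclusion: m(A u B) = m(A) + m(B) - m(A n B)
= 11.22 + 8.5 - 7.27
= 12.45


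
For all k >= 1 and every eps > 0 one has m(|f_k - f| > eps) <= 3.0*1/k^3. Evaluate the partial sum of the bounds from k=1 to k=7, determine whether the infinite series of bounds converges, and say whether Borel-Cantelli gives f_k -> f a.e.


Step 1: List the terms 3.0*1/k^3 for k = 1 to 7:
  k=1: 3
  k=2: 0.375
  k=3: 0.111111
  k=4: 0.046875
  k=5: 0.024
  k=6: 0.013889
  k=7: 0.008746
Step 2: Partial sum = 3 + 0.375 + 0.111111 + 0.046875 + 0.024 + 0.013889 + 0.008746
     = 3.579621
Step 3: The full series sum_(k>=1) 3.0*1/k^3 converges (p-series with p = 3 > 1; a constant multiple of a convergent series converges).
Step 4: Fix eps > 0. Since sum_k m(|f_k - f| > eps) < infinity, the Borel-Cantelli lemma gives
        m(limsup_k {|f_k - f| > eps}) = 0, i.e. for a.e. x, |f_k(x) - f(x)| <= eps for all large k.
        Applying this with eps = 1/j for j = 1, 2, ... and intersecting the countably many full-measure sets,
        for a.e. x we get limsup_k |f_k(x) - f(x)| <= 1/j for every j, hence f_k -> f almost everywhere.
Conclusion: series converges; Borel-Cantelli yields f_k -> f a.e.


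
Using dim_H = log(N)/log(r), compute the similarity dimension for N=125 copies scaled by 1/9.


For a self-similar set with N copies scaled by 1/r:
dim_H = log(N)/log(r) = log(125)/log(9)
= 4.828314/2.197225
= 2.19746


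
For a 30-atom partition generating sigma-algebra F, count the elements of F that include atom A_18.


Each element of F is a union of some subset S of the 30 atoms.
The element contains A_18 iff A_18 is in S.
So we count subsets S of {A_1,...,A_30} with A_18 in S: choose freely among the other 29 atoms.
Count = 2^(30-1) = 2^29 = 536870912.


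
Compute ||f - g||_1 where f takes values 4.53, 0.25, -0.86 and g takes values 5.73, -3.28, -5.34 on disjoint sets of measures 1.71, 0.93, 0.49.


Step 1: Compute differences f_i - g_i:
  4.53 - 5.73 = -1.2
  0.25 - -3.28 = 3.53
  -0.86 - -5.34 = 4.48
Step 2: Compute |diff|^1 * measure for each set:
  |-1.2|^1 * 1.71 = 1.2 * 1.71 = 2.052
  |3.53|^1 * 0.93 = 3.53 * 0.93 = 3.2829
  |4.48|^1 * 0.49 = 4.48 * 0.49 = 2.1952
Step 3: Sum = 7.5301
Step 4: ||f-g||_1 = (7.5301)^(1/1) = 7.5301


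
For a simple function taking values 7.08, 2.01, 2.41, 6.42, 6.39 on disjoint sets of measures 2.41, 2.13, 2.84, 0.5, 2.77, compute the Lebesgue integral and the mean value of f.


Step 1: Integral = sum(value_i * measure_i)
= 7.08*2.41 + 2.01*2.13 + 2.41*2.84 + 6.42*0.5 + 6.39*2.77
= 17.0628 + 4.2813 + 6.8444 + 3.21 + 17.7003
= 49.0988
Step 2: Total measure of domain = 2.41 + 2.13 + 2.84 + 0.5 + 2.77 = 10.65
Step 3: Average value = 49.0988 / 10.65 = 4.610216


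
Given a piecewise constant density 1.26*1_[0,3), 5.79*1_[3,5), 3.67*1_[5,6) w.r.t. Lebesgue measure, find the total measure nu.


Integrate each piece of the Radon-Nikodym derivative:
Step 1: integral_0^3 1.26 dx = 1.26*(3-0) = 1.26*3 = 3.78
Step 2: integral_3^5 5.79 dx = 5.79*(5-3) = 5.79*2 = 11.58
Step 3: integral_5^6 3.67 dx = 3.67*(6-5) = 3.67*1 = 3.67
Total: 3.78 + 11.58 + 3.67 = 19.03


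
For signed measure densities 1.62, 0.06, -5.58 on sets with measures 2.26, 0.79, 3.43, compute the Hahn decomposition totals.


Step 1: Compute signed measure on each set:
  Set 1: 1.62 * 2.26 = 3.6612
  Set 2: 0.06 * 0.79 = 0.0474
  Set 3: -5.58 * 3.43 = -19.1394
Step 2: Total signed measure = (3.6612) + (0.0474) + (-19.1394)
     = -15.4308
Step 3: Positive part mu+(X) = sum of positive contributions = 3.7086
Step 4: Negative part mu-(X) = |sum of negative contributions| = 19.1394


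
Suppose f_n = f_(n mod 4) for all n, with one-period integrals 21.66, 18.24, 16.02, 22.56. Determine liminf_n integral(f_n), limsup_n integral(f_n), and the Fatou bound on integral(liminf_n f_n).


The sequence (integral(f_n)) is periodic with period 4, repeating the values 21.66, 18.24, 16.02, 22.56 indefinitely.
Step 1: For a periodic sequence, every tail (a_m, a_(m+1), ...) contains all 4 period values infinitely often.
Step 2: Hence inf of every tail = min of the period values = min(21.66, 18.24, 16.02, 22.56) = 16.02.
        liminf_n integral(f_n) = sup over m of (inf of tail from m) = 16.02.
Step 3: Similarly sup of every tail = max of the period values = 22.56.
        limsup_n integral(f_n) = 22.56.
Step 4: Fatou's lemma: integral(liminf_n f_n) <= liminf_n integral(f_n) = 16.02.
        So the integral of the pointwise liminf is at most 16.02.


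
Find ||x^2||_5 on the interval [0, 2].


Step 1: ||f||_5 = (integral_0^2 |x^2|^5 dx)^(1/5)
     = (integral_0^2 x^10 dx)^(1/5)
Step 2: integral_0^2 x^10 dx = [x^11/(11)] from 0 to 2 = 2^11/11
     = 2048/11 = 186.181818
Step 3: ||f||_5 = (186.181818)^(1/5) = 2.844379


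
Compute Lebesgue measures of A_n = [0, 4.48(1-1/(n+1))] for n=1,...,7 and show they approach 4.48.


By continuity of measure from below: if A_n increases to A, then m(A_n) -> m(A).
Here A = [0, 4.48], so m(A) = 4.48
Step 1: a_1 = 4.48*(1 - 1/2) = 2.24, m(A_1) = 2.24
Step 2: a_2 = 4.48*(1 - 1/3) = 2.9867, m(A_2) = 2.9867
Step 3: a_3 = 4.48*(1 - 1/4) = 3.36, m(A_3) = 3.36
Step 4: a_4 = 4.48*(1 - 1/5) = 3.584, m(A_4) = 3.584
Step 5: a_5 = 4.48*(1 - 1/6) = 3.7333, m(A_5) = 3.7333
Step 6: a_6 = 4.48*(1 - 1/7) = 3.84, m(A_6) = 3.84
Step 7: a_7 = 4.48*(1 - 1/8) = 3.92, m(A_7) = 3.92
Limit: m(A_n) -> m([0,4.48]) = 4.48


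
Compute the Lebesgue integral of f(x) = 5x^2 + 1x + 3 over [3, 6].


The Lebesgue integral of a Riemann-integrable function agrees with the Riemann integral.
Antiderivative F(x) = (5/3)x^3 + (1/2)x^2 + 3x
F(6) = (5/3)*6^3 + (1/2)*6^2 + 3*6
     = (5/3)*216 + (1/2)*36 + 3*6
     = 360 + 18 + 18
     = 396
F(3) = 58.5
Integral = F(6) - F(3) = 396 - 58.5 = 337.5


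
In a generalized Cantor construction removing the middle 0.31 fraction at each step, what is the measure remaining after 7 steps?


Step 1: At each step, fraction remaining = 1 - 0.31 = 0.69
Step 2: After 7 steps, measure = (0.69)^7
Result = 0.074464


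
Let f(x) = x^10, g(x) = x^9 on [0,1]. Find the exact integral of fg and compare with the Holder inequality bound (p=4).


Step 1: Exact integral of f*g = integral(x^19, 0, 1) = 1/20
     = 0.05
Step 2: Holder bound with p=4, q=1.333333:
  ||f||_p = (integral x^40 dx)^(1/4) = (1/41)^(1/4) = 0.395188
  ||g||_q = (integral x^12 dx)^(1/1.333333) = (1/13)^(1/1.333333) = 0.146064
Step 3: Holder bound = ||f||_p * ||g||_q = 0.395188 * 0.146064 = 0.057723
Verification: 0.05 <= 0.057723 (Holder holds)


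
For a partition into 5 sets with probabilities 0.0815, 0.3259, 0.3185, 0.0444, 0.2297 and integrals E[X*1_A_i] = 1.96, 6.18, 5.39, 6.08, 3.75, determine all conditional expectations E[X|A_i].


For each cell A_i: E[X|A_i] = E[X*1_A_i] / P(A_i)
Step 1: E[X|A_1] = 1.96 / 0.0815 = 24.04908
Step 2: E[X|A_2] = 6.18 / 0.3259 = 18.962872
Step 3: E[X|A_3] = 5.39 / 0.3185 = 16.923077
Step 4: E[X|A_4] = 6.08 / 0.0444 = 136.936937
Step 5: E[X|A_5] = 3.75 / 0.2297 = 16.325642
Verification: E[X] = sum E[X*1_A_i] = 1.96 + 6.18 + 5.39 + 6.08 + 3.75 = 23.36


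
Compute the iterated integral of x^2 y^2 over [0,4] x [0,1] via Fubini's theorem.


By Fubini's theorem, the double integral factors as a product of single integrals:
Step 1: integral_0^4 x^2 dx = [x^3/3] from 0 to 4
     = 4^3/3 = 21.333333
Step 2: integral_0^1 y^2 dy = [y^3/3] from 0 to 1
     = 1^3/3 = 0.333333
Step 3: Double integral = 21.333333 * 0.333333 = 7.111111


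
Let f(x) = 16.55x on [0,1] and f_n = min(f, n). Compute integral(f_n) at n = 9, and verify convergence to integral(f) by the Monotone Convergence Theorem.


f(x) = 16.55x on [0,1]; f_n(x) = min(16.55x, n). At n = 9:
Step 1: f(x) reaches 9 at x = 9/16.55 = 0.543807
Step 2: integral(f_9) = integral(16.55x, 0, 0.543807) + integral(9, 0.543807, 1)
       = 16.55*0.543807^2/2 + 9*(1 - 0.543807)
       = 2.44713 + 4.10574
       = 6.55287
Step 3: As n -> infinity, f_n increases to f, so by MCT integral(f_n) -> integral(f) = 16.55/2 = 8.275.
Convergence: integral(f_9) = 6.55287 -> 8.275 as n -> infinity


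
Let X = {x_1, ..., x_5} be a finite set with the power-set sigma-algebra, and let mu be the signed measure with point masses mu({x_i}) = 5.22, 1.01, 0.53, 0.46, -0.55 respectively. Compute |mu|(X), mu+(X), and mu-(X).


Step 1: Every measurable set is a union of atoms (the cells / points), so a Hahn decomposition is
  obtained by grouping atoms by sign: P = union of atoms with mu > 0, N = union of the remaining atoms.
  Atoms in P (indices): 1, 2, 3, 4;  atoms in N (indices): 5
  Positive values: 5.22, 1.01, 0.53, 0.46
  Negative values: -0.55
Step 2: mu+(X) = mu(P) = sum of positive atom values = 7.22
Step 3: mu-(X) = -mu(N) = sum of |negative atom values| = 0.55
Step 4: |mu|(X) = mu+(X) + mu-(X) = 7.22 + 0.55 = 7.77


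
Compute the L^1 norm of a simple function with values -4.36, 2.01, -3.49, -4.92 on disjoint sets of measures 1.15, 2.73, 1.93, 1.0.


Step 1: Compute |f_i|^1 for each value:
  |-4.36|^1 = 4.36
  |2.01|^1 = 2.01
  |-3.49|^1 = 3.49
  |-4.92|^1 = 4.92
Step 2: Multiply by measures and sum:
  4.36 * 1.15 = 5.014
  2.01 * 2.73 = 5.4873
  3.49 * 1.93 = 6.7357
  4.92 * 1.0 = 4.92
Sum = 5.014 + 5.4873 + 6.7357 + 4.92 = 22.157
Step 3: Take the p-th root:
||f||_1 = (22.157)^(1/1) = 22.157


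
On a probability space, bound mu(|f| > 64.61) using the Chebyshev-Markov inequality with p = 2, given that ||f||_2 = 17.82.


Chebyshev/Markov inequality: mu(|f| > eps) <= (||f||_p / eps)^p
Step 1: ||f||_2 / eps = 17.82 / 64.61 = 0.275809
Step 2: Raise to power p = 2:
  (0.275809)^2 = 0.07607
Step 3: Therefore mu(|f| > 64.61) <= 0.07607


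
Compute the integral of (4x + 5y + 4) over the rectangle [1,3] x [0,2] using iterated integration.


By Fubini, integrate in x first, then y.
Step 1: Fix y, integrate over x in [1,3]:
  integral(4x + 5y + 4, x=1..3)
  = 4*(3^2 - 1^2)/2 + (5y + 4)*(3 - 1)
  = 16 + (5y + 4)*2
  = 16 + 10y + 8
  = 24 + 10y
Step 2: Integrate over y in [0,2]:
  integral(24 + 10y, y=0..2)
  = 24*2 + 10*(2^2 - 0^2)/2
  = 48 + 20
  = 68


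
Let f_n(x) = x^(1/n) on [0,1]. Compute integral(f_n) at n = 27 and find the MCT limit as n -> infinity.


At n = 27: f_27(x) = x^(1/27).
Step 1: integral(x^(1/27), 0, 1) = [x^(1/27+1) / (1/27+1)] from 0 to 1
     = 1 / (1/27 + 1) = 1 / ((27+1)/27) = 27/(27+1)
     = 27/28 = 0.964286
Step 2: As n -> infinity, f_n(x) = x^(1/n) -> 1 for x in (0,1], and f_n is increasing in n.
By MCT, lim_n integral(f_n) = integral(lim_n f_n) = integral(1, 0, 1) = 1.
Step 3: Verify convergence: 27/28 = 0.964286 -> 1


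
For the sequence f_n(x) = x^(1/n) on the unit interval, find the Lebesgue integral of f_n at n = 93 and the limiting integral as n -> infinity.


At n = 93: f_93(x) = x^(1/93).
Step 1: integral(x^(1/93), 0, 1) = [x^(1/93+1) / (1/93+1)] from 0 to 1
     = 1 / (1/93 + 1) = 1 / ((93+1)/93) = 93/(93+1)
     = 93/94 = 0.989362
Step 2: As n -> infinity, f_n(x) = x^(1/n) -> 1 for x in (0,1], and f_n is increasing in n.
By MCT, lim_n integral(f_n) = integral(lim_n f_n) = integral(1, 0, 1) = 1.
Step 3: Verify convergence: 93/94 = 0.989362 -> 1


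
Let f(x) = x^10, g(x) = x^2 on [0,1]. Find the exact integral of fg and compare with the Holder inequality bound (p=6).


Step 1: Exact integral of f*g = integral(x^12, 0, 1) = 1/13
     = 0.076923
Step 2: Holder bound with p=6, q=1.2:
  ||f||_p = (integral x^60 dx)^(1/6) = (1/61)^(1/6) = 0.504017
  ||g||_q = (integral x^2.4 dx)^(1/1.2) = (1/3.4)^(1/1.2) = 0.360662
Step 3: Holder bound = ||f||_p * ||g||_q = 0.504017 * 0.360662 = 0.18178
Verification: 0.076923 <= 0.18178 (Holder holds)


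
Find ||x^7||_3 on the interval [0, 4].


Step 1: ||f||_3 = (integral_0^4 |x^7|^3 dx)^(1/3)
     = (integral_0^4 x^21 dx)^(1/3)
Step 2: integral_0^4 x^21 dx = [x^22/(22)] from 0 to 4 = 4^22/22
     = 17592186044416/22 = 7.996448e+11
Step 3: ||f||_3 = (7.996448e+11)^(1/3) = 9281.803632


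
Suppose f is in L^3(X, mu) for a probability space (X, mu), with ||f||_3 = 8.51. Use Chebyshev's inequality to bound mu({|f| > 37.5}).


Chebyshev/Markov inequality: mu(|f| > eps) <= (||f||_p / eps)^p
Step 1: ||f||_3 / eps = 8.51 / 37.5 = 0.226933
Step 2: Raise to power p = 3:
  (0.226933)^3 = 0.011687
Step 3: Therefore mu(|f| > 37.5) <= 0.011687


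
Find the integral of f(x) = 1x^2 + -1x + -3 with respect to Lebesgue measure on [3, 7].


The Lebesgue integral of a Riemann-integrable function agrees with the Riemann integral.
Antiderivative F(x) = (1/3)x^3 + (-1/2)x^2 + -3x
F(7) = (1/3)*7^3 + (-1/2)*7^2 + -3*7
     = (1/3)*343 + (-1/2)*49 + -3*7
     = 114.333333 + -24.5 + -21
     = 68.833333
F(3) = -4.5
Integral = F(7) - F(3) = 68.833333 - -4.5 = 73.333333


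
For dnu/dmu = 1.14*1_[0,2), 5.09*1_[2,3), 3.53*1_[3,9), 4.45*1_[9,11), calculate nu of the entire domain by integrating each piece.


Integrate each piece of the Radon-Nikodym derivative:
Step 1: integral_0^2 1.14 dx = 1.14*(2-0) = 1.14*2 = 2.28
Step 2: integral_2^3 5.09 dx = 5.09*(3-2) = 5.09*1 = 5.09
Step 3: integral_3^9 3.53 dx = 3.53*(9-3) = 3.53*6 = 21.18
Step 4: integral_9^11 4.45 dx = 4.45*(11-9) = 4.45*2 = 8.9
Total: 2.28 + 5.09 + 21.18 + 8.9 = 37.45


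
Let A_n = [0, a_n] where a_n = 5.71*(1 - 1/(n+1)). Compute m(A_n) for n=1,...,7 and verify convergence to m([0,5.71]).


By continuity of measure from below: if A_n increases to A, then m(A_n) -> m(A).
Here A = [0, 5.71], so m(A) = 5.71
Step 1: a_1 = 5.71*(1 - 1/2) = 2.855, m(A_1) = 2.855
Step 2: a_2 = 5.71*(1 - 1/3) = 3.8067, m(A_2) = 3.8067
Step 3: a_3 = 5.71*(1 - 1/4) = 4.2825, m(A_3) = 4.2825
Step 4: a_4 = 5.71*(1 - 1/5) = 4.568, m(A_4) = 4.568
Step 5: a_5 = 5.71*(1 - 1/6) = 4.7583, m(A_5) = 4.7583
Step 6: a_6 = 5.71*(1 - 1/7) = 4.8943, m(A_6) = 4.8943
Step 7: a_7 = 5.71*(1 - 1/8) = 4.9962, m(A_7) = 4.9962
Limit: m(A_n) -> m([0,5.71]) = 5.71


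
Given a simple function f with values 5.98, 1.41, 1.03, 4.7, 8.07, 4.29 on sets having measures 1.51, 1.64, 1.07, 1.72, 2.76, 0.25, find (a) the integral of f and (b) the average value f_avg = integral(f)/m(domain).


Step 1: Integral = sum(value_i * measure_i)
= 5.98*1.51 + 1.41*1.64 + 1.03*1.07 + 4.7*1.72 + 8.07*2.76 + 4.29*0.25
= 9.0298 + 2.3124 + 1.1021 + 8.084 + 22.2732 + 1.0725
= 43.874
Step 2: Total measure of domain = 1.51 + 1.64 + 1.07 + 1.72 + 2.76 + 0.25 = 8.95
Step 3: Average value = 43.874 / 8.95 = 4.902123


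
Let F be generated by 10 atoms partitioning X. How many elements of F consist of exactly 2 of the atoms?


Each element of F is a union of some subset of the 10 atoms.
Elements that are unions of exactly 2 atoms correspond to 2-element subsets of the 10 atoms.
Count = C(10, 2) = 10! / (2! * 8!) = 45.


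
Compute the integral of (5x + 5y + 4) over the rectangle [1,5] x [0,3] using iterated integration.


By Fubini, integrate in x first, then y.
Step 1: Fix y, integrate over x in [1,5]:
  integral(5x + 5y + 4, x=1..5)
  = 5*(5^2 - 1^2)/2 + (5y + 4)*(5 - 1)
  = 60 + (5y + 4)*4
  = 60 + 20y + 16
  = 76 + 20y
Step 2: Integrate over y in [0,3]:
  integral(76 + 20y, y=0..3)
  = 76*3 + 20*(3^2 - 0^2)/2
  = 228 + 90
  = 318


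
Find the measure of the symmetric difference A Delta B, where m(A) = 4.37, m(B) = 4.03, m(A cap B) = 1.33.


m(A Delta B) = m(A) + m(B) - 2*m(A n B)
= 4.37 + 4.03 - 2*1.33
= 4.37 + 4.03 - 2.66
= 5.74


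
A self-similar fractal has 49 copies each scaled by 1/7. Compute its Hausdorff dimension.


For a self-similar set with N copies scaled by 1/r:
dim_H = log(N)/log(r) = log(49)/log(7)
= 3.89182/1.94591
= 2


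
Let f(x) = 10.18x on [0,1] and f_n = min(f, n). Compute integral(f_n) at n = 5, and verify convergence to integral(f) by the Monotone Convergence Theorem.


f(x) = 10.18x on [0,1]; f_n(x) = min(10.18x, n). At n = 5:
Step 1: f(x) reaches 5 at x = 5/10.18 = 0.491159
Step 2: integral(f_5) = integral(10.18x, 0, 0.491159) + integral(5, 0.491159, 1)
       = 10.18*0.491159^2/2 + 5*(1 - 0.491159)
       = 1.227898 + 2.544204
       = 3.772102
Step 3: As n -> infinity, f_n increases to f, so by MCT integral(f_n) -> integral(f) = 10.18/2 = 5.09.
Convergence: integral(f_5) = 3.772102 -> 5.09 as n -> infinity


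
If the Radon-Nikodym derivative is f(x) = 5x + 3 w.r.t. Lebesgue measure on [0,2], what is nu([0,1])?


nu(A) = integral_A (dnu/dmu) dmu = integral_0^1 (5x + 3) dx
Step 1: Antiderivative F(x) = (5/2)x^2 + 3x
Step 2: F(1) = (5/2)*1^2 + 3*1 = 2.5 + 3 = 5.5
Step 3: F(0) = (5/2)*0^2 + 3*0 = 0.0 + 0 = 0.0
Step 4: nu([0,1]) = F(1) - F(0) = 5.5 - 0.0 = 5.5


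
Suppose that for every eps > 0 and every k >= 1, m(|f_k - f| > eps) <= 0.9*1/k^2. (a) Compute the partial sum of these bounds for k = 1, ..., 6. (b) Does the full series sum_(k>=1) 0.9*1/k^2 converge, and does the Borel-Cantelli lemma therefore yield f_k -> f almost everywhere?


Step 1: List the terms 0.9*1/k^2 for k = 1 to 6:
  k=1: 0.9
  k=2: 0.225
  k=3: 0.1
  k=4: 0.05625
  k=5: 0.036
  k=6: 0.025
Step 2: Partial sum = 0.9 + 0.225 + 0.1 + 0.05625 + 0.036 + 0.025
     = 1.34225
Step 3: The full series sum_(k>=1) 0.9*1/k^2 converges (p-series with p = 2 > 1; a constant multiple of a convergent series converges).
Step 4: Fix eps > 0. Since sum_k m(|f_k - f| > eps) < infinity, the Borel-Cantelli lemma gives
        m(limsup_k {|f_k - f| > eps}) = 0, i.e. for a.e. x, |f_k(x) - f(x)| <= eps for all large k.
        Applying this with eps = 1/j for j = 1, 2, ... and intersecting the countably many full-measure sets,
        for a.e. x we get limsup_k |f_k(x) - f(x)| <= 1/j for every j, hence f_k -> f almost everywhere.
Conclusion: series converges; Borel-Cantelli yields f_k -> f a.e.


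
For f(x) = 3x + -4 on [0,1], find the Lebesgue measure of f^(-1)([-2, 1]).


f^(-1)([-2, 1]) = {x : -2 <= 3x + -4 <= 1}
Solving: (-2 - -4)/3 <= x <= (1 - -4)/3
= [0.666667, 1.666667]
Intersecting with [0,1]: [0.666667, 1]
Measure = 1 - 0.666667 = 0.333333


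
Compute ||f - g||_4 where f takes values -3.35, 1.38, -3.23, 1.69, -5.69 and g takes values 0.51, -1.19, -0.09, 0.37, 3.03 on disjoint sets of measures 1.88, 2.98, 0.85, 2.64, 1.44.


Step 1: Compute differences f_i - g_i:
  -3.35 - 0.51 = -3.86
  1.38 - -1.19 = 2.57
  -3.23 - -0.09 = -3.14
  1.69 - 0.37 = 1.32
  -5.69 - 3.03 = -8.72
Step 2: Compute |diff|^4 * measure for each set:
  |-3.86|^4 * 1.88 = 221.99808 * 1.88 = 417.356391
  |2.57|^4 * 2.98 = 43.624704 * 2.98 = 130.001618
  |-3.14|^4 * 0.85 = 97.211712 * 0.85 = 82.629955
  |1.32|^4 * 2.64 = 3.035958 * 2.64 = 8.014928
  |-8.72|^4 * 1.44 = 5781.838275 * 1.44 = 8325.847115
Step 3: Sum = 8963.850008
Step 4: ||f-g||_4 = (8963.850008)^(1/4) = 9.730242


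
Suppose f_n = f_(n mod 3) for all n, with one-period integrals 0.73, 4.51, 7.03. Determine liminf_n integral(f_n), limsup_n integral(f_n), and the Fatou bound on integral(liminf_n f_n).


The sequence (integral(f_n)) is periodic with period 3, repeating the values 0.73, 4.51, 7.03 indefinitely.
Step 1: For a periodic sequence, every tail (a_m, a_(m+1), ...) contains all 3 period values infinitely often.
Step 2: Hence inf of every tail = min of the period values = min(0.73, 4.51, 7.03) = 0.73.
        liminf_n integral(f_n) = sup over m of (inf of tail from m) = 0.73.
Step 3: Similarly sup of every tail = max of the period values = 7.03.
        limsup_n integral(f_n) = 7.03.
Step 4: Fatou's lemma: integral(liminf_n f_n) <= liminf_n integral(f_n) = 0.73.
        So the integral of the pointwise liminf is at most 0.73.


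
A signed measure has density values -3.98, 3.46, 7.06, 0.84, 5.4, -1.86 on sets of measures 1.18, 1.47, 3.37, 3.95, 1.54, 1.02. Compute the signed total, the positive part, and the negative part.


Step 1: Compute signed measure on each set:
  Set 1: -3.98 * 1.18 = -4.6964
  Set 2: 3.46 * 1.47 = 5.0862
  Set 3: 7.06 * 3.37 = 23.7922
  Set 4: 0.84 * 3.95 = 3.318
  Set 5: 5.4 * 1.54 = 8.316
  Set 6: -1.86 * 1.02 = -1.8972
Step 2: Total signed measure = (-4.6964) + (5.0862) + (23.7922) + (3.318) + (8.316) + (-1.8972)
     = 33.9188
Step 3: Positive part mu+(X) = sum of positive contributions = 40.5124
Step 4: Negative part mu-(X) = |sum of negative contributions| = 6.5936


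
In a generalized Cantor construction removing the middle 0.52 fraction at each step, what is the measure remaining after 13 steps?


Step 1: At each step, fraction remaining = 1 - 0.52 = 0.48
Step 2: After 13 steps, measure = (0.48)^13
Result = 7.180192e-05


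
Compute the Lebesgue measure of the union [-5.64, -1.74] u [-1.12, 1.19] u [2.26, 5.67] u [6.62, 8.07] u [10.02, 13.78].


For pairwise disjoint intervals, m(union) = sum of lengths.
= (-1.74 - -5.64) + (1.19 - -1.12) + (5.67 - 2.26) + (8.07 - 6.62) + (13.78 - 10.02)
= 3.9 + 2.31 + 3.41 + 1.45 + 3.76
= 14.83


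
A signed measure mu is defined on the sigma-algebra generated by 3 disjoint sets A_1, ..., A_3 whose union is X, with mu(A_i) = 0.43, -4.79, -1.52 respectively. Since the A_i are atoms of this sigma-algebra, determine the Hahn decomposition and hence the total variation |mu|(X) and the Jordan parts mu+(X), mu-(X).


Step 1: Every measurable set is a union of atoms (the cells / points), so a Hahn decomposition is
  obtained by grouping atoms by sign: P = union of atoms with mu > 0, N = union of the remaining atoms.
  Atoms in P (indices): 1;  atoms in N (indices): 2, 3
  Positive values: 0.43
  Negative values: -4.79, -1.52
Step 2: mu+(X) = mu(P) = sum of positive atom values = 0.43
Step 3: mu-(X) = -mu(N) = sum of |negative atom values| = 6.31
Step 4: |mu|(X) = mu+(X) + mu-(X) = 0.43 + 6.31 = 6.74


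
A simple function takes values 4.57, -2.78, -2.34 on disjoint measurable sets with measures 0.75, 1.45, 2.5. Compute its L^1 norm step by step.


Step 1: Compute |f_i|^1 for each value:
  |4.57|^1 = 4.57
  |-2.78|^1 = 2.78
  |-2.34|^1 = 2.34
Step 2: Multiply by measures and sum:
  4.57 * 0.75 = 3.4275
  2.78 * 1.45 = 4.031
  2.34 * 2.5 = 5.85
Sum = 3.4275 + 4.031 + 5.85 = 13.3085
Step 3: Take the p-th root:
||f||_1 = (13.3085)^(1/1) = 13.3085


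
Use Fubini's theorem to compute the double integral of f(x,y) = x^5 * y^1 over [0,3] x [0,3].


By Fubini's theorem, the double integral factors as a product of single integrals:
Step 1: integral_0^3 x^5 dx = [x^6/6] from 0 to 3
     = 3^6/6 = 121.5
Step 2: integral_0^3 y^1 dy = [y^2/2] from 0 to 3
     = 3^2/2 = 4.5
Step 3: Double integral = 121.5 * 4.5 = 546.75


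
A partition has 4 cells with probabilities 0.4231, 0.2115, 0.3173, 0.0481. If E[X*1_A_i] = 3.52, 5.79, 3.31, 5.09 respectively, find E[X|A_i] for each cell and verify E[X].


For each cell A_i: E[X|A_i] = E[X*1_A_i] / P(A_i)
Step 1: E[X|A_1] = 3.52 / 0.4231 = 8.319546
Step 2: E[X|A_2] = 5.79 / 0.2115 = 27.375887
Step 3: E[X|A_3] = 3.31 / 0.3173 = 10.431768
Step 4: E[X|A_4] = 5.09 / 0.0481 = 105.821206
Verification: E[X] = sum E[X*1_A_i] = 3.52 + 5.79 + 3.31 + 5.09 = 17.71


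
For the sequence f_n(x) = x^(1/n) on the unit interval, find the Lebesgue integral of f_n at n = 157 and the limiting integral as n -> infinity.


At n = 157: f_157(x) = x^(1/157).
Step 1: integral(x^(1/157), 0, 1) = [x^(1/157+1) / (1/157+1)] from 0 to 1
     = 1 / (1/157 + 1) = 1 / ((157+1)/157) = 157/(157+1)
     = 157/158 = 0.993671
Step 2: As n -> infinity, f_n(x) = x^(1/n) -> 1 for x in (0,1], and f_n is increasing in n.
By MCT, lim_n integral(f_n) = integral(lim_n f_n) = integral(1, 0, 1) = 1.
Step 3: Verify convergence: 157/158 = 0.993671 -> 1


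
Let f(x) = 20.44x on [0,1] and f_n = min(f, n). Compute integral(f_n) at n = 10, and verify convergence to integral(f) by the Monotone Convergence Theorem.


f(x) = 20.44x on [0,1]; f_n(x) = min(20.44x, n). At n = 10:
Step 1: f(x) reaches 10 at x = 10/20.44 = 0.489237
Step 2: integral(f_10) = integral(20.44x, 0, 0.489237) + integral(10, 0.489237, 1)
       = 20.44*0.489237^2/2 + 10*(1 - 0.489237)
       = 2.446184 + 5.107632
       = 7.553816
Step 3: As n -> infinity, f_n increases to f, so by MCT integral(f_n) -> integral(f) = 20.44/2 = 10.22.
Convergence: integral(f_10) = 7.553816 -> 10.22 as n -> infinity


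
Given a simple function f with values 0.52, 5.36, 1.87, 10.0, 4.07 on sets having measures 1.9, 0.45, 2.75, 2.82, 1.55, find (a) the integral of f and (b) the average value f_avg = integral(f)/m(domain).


Step 1: Integral = sum(value_i * measure_i)
= 0.52*1.9 + 5.36*0.45 + 1.87*2.75 + 10.0*2.82 + 4.07*1.55
= 0.988 + 2.412 + 5.1425 + 28.2 + 6.3085
= 43.051
Step 2: Total measure of domain = 1.9 + 0.45 + 2.75 + 2.82 + 1.55 = 9.47
Step 3: Average value = 43.051 / 9.47 = 4.54604


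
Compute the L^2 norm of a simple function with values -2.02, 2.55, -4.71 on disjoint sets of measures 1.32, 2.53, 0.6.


Step 1: Compute |f_i|^2 for each value:
  |-2.02|^2 = 4.0804
  |2.55|^2 = 6.5025
  |-4.71|^2 = 22.1841
Step 2: Multiply by measures and sum:
  4.0804 * 1.32 = 5.386128
  6.5025 * 2.53 = 16.451325
  22.1841 * 0.6 = 13.31046
Sum = 5.386128 + 16.451325 + 13.31046 = 35.147913
Step 3: Take the p-th root:
||f||_2 = (35.147913)^(1/2) = 5.928568


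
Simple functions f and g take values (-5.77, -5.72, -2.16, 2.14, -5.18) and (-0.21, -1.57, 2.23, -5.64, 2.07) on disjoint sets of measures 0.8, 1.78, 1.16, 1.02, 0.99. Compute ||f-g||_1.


Step 1: Compute differences f_i - g_i:
  -5.77 - -0.21 = -5.56
  -5.72 - -1.57 = -4.15
  -2.16 - 2.23 = -4.39
  2.14 - -5.64 = 7.78
  -5.18 - 2.07 = -7.25
Step 2: Compute |diff|^1 * measure for each set:
  |-5.56|^1 * 0.8 = 5.56 * 0.8 = 4.448
  |-4.15|^1 * 1.78 = 4.15 * 1.78 = 7.387
  |-4.39|^1 * 1.16 = 4.39 * 1.16 = 5.0924
  |7.78|^1 * 1.02 = 7.78 * 1.02 = 7.9356
  |-7.25|^1 * 0.99 = 7.25 * 0.99 = 7.1775
Step 3: Sum = 32.0405
Step 4: ||f-g||_1 = (32.0405)^(1/1) = 32.0405


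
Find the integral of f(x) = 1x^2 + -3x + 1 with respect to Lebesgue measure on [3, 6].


The Lebesgue integral of a Riemann-integrable function agrees with the Riemann integral.
Antiderivative F(x) = (1/3)x^3 + (-3/2)x^2 + 1x
F(6) = (1/3)*6^3 + (-3/2)*6^2 + 1*6
     = (1/3)*216 + (-3/2)*36 + 1*6
     = 72 + -54 + 6
     = 24
F(3) = -1.5
Integral = F(6) - F(3) = 24 - -1.5 = 25.5


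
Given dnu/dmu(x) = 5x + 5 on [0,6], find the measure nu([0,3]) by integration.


nu(A) = integral_A (dnu/dmu) dmu = integral_0^3 (5x + 5) dx
Step 1: Antiderivative F(x) = (5/2)x^2 + 5x
Step 2: F(3) = (5/2)*3^2 + 5*3 = 22.5 + 15 = 37.5
Step 3: F(0) = (5/2)*0^2 + 5*0 = 0.0 + 0 = 0.0
Step 4: nu([0,3]) = F(3) - F(0) = 37.5 - 0.0 = 37.5


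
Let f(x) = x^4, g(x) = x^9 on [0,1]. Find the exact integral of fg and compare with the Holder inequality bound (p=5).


Step 1: Exact integral of f*g = integral(x^13, 0, 1) = 1/14
     = 0.071429
Step 2: Holder bound with p=5, q=1.25:
  ||f||_p = (integral x^20 dx)^(1/5) = (1/21)^(1/5) = 0.543946
  ||g||_q = (integral x^11.25 dx)^(1/1.25) = (1/12.25)^(1/1.25) = 0.134738
Step 3: Holder bound = ||f||_p * ||g||_q = 0.543946 * 0.134738 = 0.07329
Verification: 0.071429 <= 0.07329 (Holder holds)


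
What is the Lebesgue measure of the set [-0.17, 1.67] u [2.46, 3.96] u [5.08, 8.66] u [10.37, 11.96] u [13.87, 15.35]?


For pairwise disjoint intervals, m(union) = sum of lengths.
= (1.67 - -0.17) + (3.96 - 2.46) + (8.66 - 5.08) + (11.96 - 10.37) + (15.35 - 13.87)
= 1.84 + 1.5 + 3.58 + 1.59 + 1.48
= 9.99


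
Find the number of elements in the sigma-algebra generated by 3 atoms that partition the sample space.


Each element of the sigma-algebra is a union of some subset of the 3 atoms.
The number of such subsets is 2^3 = 8.


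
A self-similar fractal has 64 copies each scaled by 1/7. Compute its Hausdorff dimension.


For a self-similar set with N copies scaled by 1/r:
dim_H = log(N)/log(r) = log(64)/log(7)
= 4.158883/1.94591
= 2.137243


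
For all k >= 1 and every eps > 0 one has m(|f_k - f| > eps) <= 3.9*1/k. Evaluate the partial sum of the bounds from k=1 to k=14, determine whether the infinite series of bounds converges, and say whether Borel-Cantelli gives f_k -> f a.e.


Step 1: List the terms 3.9*1/k for k = 1 to 14:
  k=1: 3.9
  k=2: 1.95
  k=3: 1.3
  k=4: 0.975
  k=5: 0.78
  k=6: 0.65
  k=7: 0.557143
  k=8: 0.4875
  k=9: 0.433333
  k=10: 0.39
  k=11: 0.354545
  k=12: 0.325
  k=13: 0.3
  k=14: 0.278571
Step 2: Partial sum = 3.9 + 1.95 + 1.3 + 0.975 + 0.78 + 0.65 + 0.557143 + 0.4875 + 0.433333 + 0.39 + 0.354545 + 0.325 + 0.3 + 0.278571
     = 12.681093
Step 3: The full series sum_(k>=1) 3.9*1/k diverges (harmonic series, p = 1; a nonzero constant multiple of a divergent series diverges).
Step 4: The (first) Borel-Cantelli lemma requires a summable sequence of measures, so it does not apply here;
        from this bound alone no conclusion about a.e. convergence can be drawn (convergence in measure still
        gives an a.e.-convergent subsequence, but not a.e. convergence of the whole sequence).
Conclusion: series diverges; Borel-Cantelli is inconclusive about a.e. convergence of f_k.


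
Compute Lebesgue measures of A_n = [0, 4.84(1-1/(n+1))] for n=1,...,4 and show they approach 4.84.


By continuity of measure from below: if A_n increases to A, then m(A_n) -> m(A).
Here A = [0, 4.84], so m(A) = 4.84
Step 1: a_1 = 4.84*(1 - 1/2) = 2.42, m(A_1) = 2.42
Step 2: a_2 = 4.84*(1 - 1/3) = 3.2267, m(A_2) = 3.2267
Step 3: a_3 = 4.84*(1 - 1/4) = 3.63, m(A_3) = 3.63
Step 4: a_4 = 4.84*(1 - 1/5) = 3.872, m(A_4) = 3.872
Limit: m(A_n) -> m([0,4.84]) = 4.84


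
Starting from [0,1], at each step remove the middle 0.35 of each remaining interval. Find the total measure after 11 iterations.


Step 1: At each step, fraction remaining = 1 - 0.35 = 0.65
Step 2: After 11 steps, measure = (0.65)^11
Result = 0.008751


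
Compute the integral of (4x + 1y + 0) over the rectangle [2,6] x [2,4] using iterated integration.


By Fubini, integrate in x first, then y.
Step 1: Fix y, integrate over x in [2,6]:
  integral(4x + 1y + 0, x=2..6)
  = 4*(6^2 - 2^2)/2 + (1y + 0)*(6 - 2)
  = 64 + (1y + 0)*4
  = 64 + 4y + 0
  = 64 + 4y
Step 2: Integrate over y in [2,4]:
  integral(64 + 4y, y=2..4)
  = 64*2 + 4*(4^2 - 2^2)/2
  = 128 + 24
  = 152


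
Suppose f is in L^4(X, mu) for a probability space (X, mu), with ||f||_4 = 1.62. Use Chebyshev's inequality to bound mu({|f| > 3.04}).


Chebyshev/Markov inequality: mu(|f| > eps) <= (||f||_p / eps)^p
Step 1: ||f||_4 / eps = 1.62 / 3.04 = 0.532895
Step 2: Raise to power p = 4:
  (0.532895)^4 = 0.080643
Step 3: Therefore mu(|f| > 3.04) <= 0.080643


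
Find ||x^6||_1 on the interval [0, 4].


Step 1: ||f||_1 = (integral_0^4 |x^6|^1 dx)^(1/1)
     = (integral_0^4 x^6 dx)^(1/1)
Step 2: integral_0^4 x^6 dx = [x^7/(7)] from 0 to 4 = 4^7/7
     = 16384/7 = 2340.571429
Step 3: ||f||_1 = (2340.571429)^(1/1) = 2340.571429


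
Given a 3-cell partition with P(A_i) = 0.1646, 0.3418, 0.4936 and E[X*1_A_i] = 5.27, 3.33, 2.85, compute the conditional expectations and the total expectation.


For each cell A_i: E[X|A_i] = E[X*1_A_i] / P(A_i)
Step 1: E[X|A_1] = 5.27 / 0.1646 = 32.017011
Step 2: E[X|A_2] = 3.33 / 0.3418 = 9.742539
Step 3: E[X|A_3] = 2.85 / 0.4936 = 5.773906
Verification: E[X] = sum E[X*1_A_i] = 5.27 + 3.33 + 2.85 = 11.45


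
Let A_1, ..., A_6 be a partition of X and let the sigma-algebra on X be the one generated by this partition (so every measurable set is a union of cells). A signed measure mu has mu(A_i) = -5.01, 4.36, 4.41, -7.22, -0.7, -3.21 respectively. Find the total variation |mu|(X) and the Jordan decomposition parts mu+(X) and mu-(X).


Step 1: Every measurable set is a union of atoms (the cells / points), so a Hahn decomposition is
  obtained by grouping atoms by sign: P = union of atoms with mu > 0, N = union of the remaining atoms.
  Atoms in P (indices): 2, 3;  atoms in N (indices): 1, 4, 5, 6
  Positive values: 4.36, 4.41
  Negative values: -5.01, -7.22, -0.7, -3.21
Step 2: mu+(X) = mu(P) = sum of positive atom values = 8.77
Step 3: mu-(X) = -mu(N) = sum of |negative atom values| = 16.14
Step 4: |mu|(X) = mu+(X) + mu-(X) = 8.77 + 16.14 = 24.91


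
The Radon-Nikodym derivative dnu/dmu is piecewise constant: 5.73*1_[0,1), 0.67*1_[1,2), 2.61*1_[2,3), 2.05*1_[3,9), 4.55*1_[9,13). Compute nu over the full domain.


Integrate each piece of the Radon-Nikodym derivative:
Step 1: integral_0^1 5.73 dx = 5.73*(1-0) = 5.73*1 = 5.73
Step 2: integral_1^2 0.67 dx = 0.67*(2-1) = 0.67*1 = 0.67
Step 3: integral_2^3 2.61 dx = 2.61*(3-2) = 2.61*1 = 2.61
Step 4: integral_3^9 2.05 dx = 2.05*(9-3) = 2.05*6 = 12.3
Step 5: integral_9^13 4.55 dx = 4.55*(13-9) = 4.55*4 = 18.2
Total: 5.73 + 0.67 + 2.61 + 12.3 + 18.2 = 39.51


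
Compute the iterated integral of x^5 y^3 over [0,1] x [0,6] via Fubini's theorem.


By Fubini's theorem, the double integral factors as a product of single integrals:
Step 1: integral_0^1 x^5 dx = [x^6/6] from 0 to 1
     = 1^6/6 = 0.166667
Step 2: integral_0^6 y^3 dy = [y^4/4] from 0 to 6
     = 6^4/4 = 324
Step 3: Double integral = 0.166667 * 324 = 54


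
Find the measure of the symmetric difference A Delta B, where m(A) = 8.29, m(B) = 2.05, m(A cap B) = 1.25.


m(A Delta B) = m(A) + m(B) - 2*m(A n B)
= 8.29 + 2.05 - 2*1.25
= 8.29 + 2.05 - 2.5
= 7.84


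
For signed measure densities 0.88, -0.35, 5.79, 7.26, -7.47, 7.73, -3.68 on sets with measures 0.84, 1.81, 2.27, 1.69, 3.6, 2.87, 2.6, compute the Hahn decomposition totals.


Step 1: Compute signed measure on each set:
  Set 1: 0.88 * 0.84 = 0.7392
  Set 2: -0.35 * 1.81 = -0.6335
  Set 3: 5.79 * 2.27 = 13.1433
  Set 4: 7.26 * 1.69 = 12.2694
  Set 5: -7.47 * 3.6 = -26.892
  Set 6: 7.73 * 2.87 = 22.1851
  Set 7: -3.68 * 2.6 = -9.568
Step 2: Total signed measure = (0.7392) + (-0.6335) + (13.1433) + (12.2694) + (-26.892) + (22.1851) + (-9.568)
     = 11.2435
Step 3: Positive part mu+(X) = sum of positive contributions = 48.337
Step 4: Negative part mu-(X) = |sum of negative contributions| = 37.0935
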